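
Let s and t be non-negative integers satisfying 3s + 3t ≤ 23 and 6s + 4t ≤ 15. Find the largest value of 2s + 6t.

18

(s,t)=(0,3) is feasible, giving 18.
(s,t)=(1,2) is feasible, giving 14.
(s,t)=(0,2) is feasible, giving 12.
The best lattice point is (0,3), giving 18.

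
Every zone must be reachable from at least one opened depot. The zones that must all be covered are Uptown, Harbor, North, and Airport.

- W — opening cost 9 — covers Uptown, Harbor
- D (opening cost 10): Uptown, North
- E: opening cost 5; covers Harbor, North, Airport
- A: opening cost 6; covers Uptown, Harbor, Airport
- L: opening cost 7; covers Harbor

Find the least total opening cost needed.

11

Choose E and A: together they cover Uptown, Harbor, North, Airport — every zone.
Total opening cost: 5 + 6 = 11.
No cover costs less than 11.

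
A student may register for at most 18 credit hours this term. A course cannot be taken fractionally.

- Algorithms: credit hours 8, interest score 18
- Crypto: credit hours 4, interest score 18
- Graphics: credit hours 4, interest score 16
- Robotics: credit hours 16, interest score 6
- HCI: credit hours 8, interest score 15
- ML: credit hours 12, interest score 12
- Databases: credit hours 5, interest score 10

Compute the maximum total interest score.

Crypto + Graphics + HCI: credit hours 4 + 4 + 8 = 16 ≤ 18, interest score 18 + 16 + 15 = 49.
Algorithms + Crypto + Graphics: credit hours 8 + 4 + 4 = 16 ≤ 18, interest score 18 + 18 + 16 = 52.
Algorithms + Crypto + Databases: credit hours 8 + 4 + 5 = 17 ≤ 18, interest score 18 + 18 + 10 = 46.
Best is Algorithms, Crypto, and Graphics with total interest score 52.

52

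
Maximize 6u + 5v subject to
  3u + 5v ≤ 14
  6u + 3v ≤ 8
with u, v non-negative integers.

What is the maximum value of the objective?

10

(u,v)=(0,2) is feasible, giving 10.
(u,v)=(0,1) is feasible, giving 5.
Maximum is 10 at (u,v)=(0,2).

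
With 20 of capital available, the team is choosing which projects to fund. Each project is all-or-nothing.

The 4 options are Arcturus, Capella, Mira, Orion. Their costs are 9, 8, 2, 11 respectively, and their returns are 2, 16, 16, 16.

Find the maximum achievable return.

34

This is an integer program with binary decision variables.
Allowing fractional choices, the relaxed optimum would be about 46.5, but projects are indivisible.
Arcturus + Capella + Mira: cost 9 + 8 + 2 = 19 ≤ 20, return 2 + 16 + 16 = 34.
Mira + Orion: cost 2 + 11 = 13 ≤ 20, return 16 + 16 = 32.
Capella + Mira: cost 8 + 2 = 10 ≤ 20, return 16 + 16 = 32.
Best is Arcturus, Capella, and Mira with total return 34.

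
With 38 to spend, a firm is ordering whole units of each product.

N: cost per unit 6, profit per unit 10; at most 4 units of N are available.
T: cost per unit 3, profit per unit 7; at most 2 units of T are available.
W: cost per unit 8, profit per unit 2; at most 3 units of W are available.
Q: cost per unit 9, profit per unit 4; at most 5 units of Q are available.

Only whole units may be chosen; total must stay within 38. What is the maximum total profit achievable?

56

This is a bounded integer knapsack.
4×N and 2×T: cost 30 ≤ 38, profit 4·10 + 2·7 = 54.
4×N, 2×T, and 1×W: cost 38 ≤ 38, profit 4·10 + 2·7 + 1·2 = 56.
Best is 56.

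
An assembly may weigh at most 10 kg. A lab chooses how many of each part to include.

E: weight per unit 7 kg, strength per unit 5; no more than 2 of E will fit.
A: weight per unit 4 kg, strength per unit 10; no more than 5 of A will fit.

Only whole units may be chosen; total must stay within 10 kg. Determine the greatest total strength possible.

20

1×A: weight 4 ≤ 10, strength 1·10 = 10.
2×A: weight 8 ≤ 10, strength 2·10 = 20.
Best is 20.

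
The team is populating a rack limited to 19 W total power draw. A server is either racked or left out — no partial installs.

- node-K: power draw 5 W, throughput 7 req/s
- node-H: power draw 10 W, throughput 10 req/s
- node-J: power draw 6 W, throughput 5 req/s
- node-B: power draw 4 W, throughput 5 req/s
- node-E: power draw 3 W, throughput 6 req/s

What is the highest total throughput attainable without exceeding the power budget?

23

This is a 0-1 knapsack instance.
node-K + node-H + node-E: power draw 5 + 10 + 3 = 18 ≤ 19, throughput 7 + 10 + 6 = 23.
node-K + node-H + node-B: power draw 5 + 10 + 4 = 19 ≤ 19, throughput 7 + 10 + 5 = 22.
node-K + node-J + node-B + node-E: power draw 5 + 6 + 4 + 3 = 18 ≤ 19, throughput 7 + 5 + 5 + 6 = 23.
The maximum throughput is 23; one optimal choice is node-K, node-H, and node-E.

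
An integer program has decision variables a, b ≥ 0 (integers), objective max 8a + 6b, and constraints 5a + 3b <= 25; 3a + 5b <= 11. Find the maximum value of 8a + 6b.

24

The continuous relaxation peaks at (3.67, 0) with value 29.33; rounding to a feasible lattice point costs some objective.
(a,b)=(3,0): 5·3+3·0=15≤25, 3·3+5·0=9≤11, objective 24.
(a,b)=(2,1): 5·2+3·1=13≤25, 3·2+5·1=11≤11, objective 22.
No feasible integer point exceeds 24.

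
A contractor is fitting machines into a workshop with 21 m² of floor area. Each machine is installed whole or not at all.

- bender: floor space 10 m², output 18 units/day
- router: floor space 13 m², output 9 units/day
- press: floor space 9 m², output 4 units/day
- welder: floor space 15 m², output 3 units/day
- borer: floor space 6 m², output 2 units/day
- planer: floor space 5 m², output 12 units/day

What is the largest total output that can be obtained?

32

Allowing fractional choices, the relaxed optimum would be about 34.2, but machines are indivisible.
bender + borer + planer: floor space 10 + 6 + 5 = 21 ≤ 21, output 18 + 2 + 12 = 32.
bender + planer: floor space 10 + 5 = 15 ≤ 21, output 18 + 12 = 30.
Best is bender, borer, and planer with total output 32.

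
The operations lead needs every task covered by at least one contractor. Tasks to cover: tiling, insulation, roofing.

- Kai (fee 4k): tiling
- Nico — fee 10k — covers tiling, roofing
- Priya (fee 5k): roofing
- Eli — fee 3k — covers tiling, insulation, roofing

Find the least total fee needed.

3

Eli alone covers tiling, insulation, roofing — every task.
Total fee: 3.
No cover costs less than 3.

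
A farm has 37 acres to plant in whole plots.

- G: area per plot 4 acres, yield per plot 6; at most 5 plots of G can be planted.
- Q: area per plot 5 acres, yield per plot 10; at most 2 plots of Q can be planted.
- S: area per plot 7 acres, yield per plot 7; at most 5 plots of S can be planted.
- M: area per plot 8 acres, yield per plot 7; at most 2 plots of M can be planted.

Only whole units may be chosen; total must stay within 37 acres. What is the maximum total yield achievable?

Q has the best ratio (10/5); taking only Q gives at most 2×10 = 20 (stopped by the supply cap of 2).
Mixing does better — 5×G, 2×Q, and 1×S: area 37 ≤ 37, yield 5·6 + 2·10 + 1·7 = 57.

57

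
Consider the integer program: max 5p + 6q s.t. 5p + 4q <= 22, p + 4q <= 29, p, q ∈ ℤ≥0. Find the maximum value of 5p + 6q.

30

(p,q)=(0,5) is feasible, giving 30.
(p,q)=(1,4) is feasible, giving 29.
Maximum is 30 at (p,q)=(0,5).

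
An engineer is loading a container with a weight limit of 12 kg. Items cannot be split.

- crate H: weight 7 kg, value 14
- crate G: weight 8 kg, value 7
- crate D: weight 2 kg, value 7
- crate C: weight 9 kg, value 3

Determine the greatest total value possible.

21

Allowing fractional choices, the relaxed optimum would be about 23.6, but items are indivisible.
crate H: weight 7 ≤ 12, value 14.
crate H + crate D: weight 7 + 2 = 9 ≤ 12, value 14 + 7 = 21.
Best is crate H and crate D with total value 21.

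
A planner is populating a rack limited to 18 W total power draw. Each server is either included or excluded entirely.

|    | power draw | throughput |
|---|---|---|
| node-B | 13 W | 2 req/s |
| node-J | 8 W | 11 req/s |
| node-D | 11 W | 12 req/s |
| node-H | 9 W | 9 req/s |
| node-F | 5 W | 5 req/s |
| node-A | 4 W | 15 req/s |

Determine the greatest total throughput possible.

Allowing fractional choices, the relaxed optimum would be about 32.5, but servers are indivisible.
node-H + node-F + node-A: power draw 9 + 5 + 4 = 18 ≤ 18, throughput 9 + 5 + 15 = 29.
node-D + node-A: power draw 11 + 4 = 15 ≤ 18, throughput 12 + 15 = 27.
node-J + node-F + node-A: power draw 8 + 5 + 4 = 17 ≤ 18, throughput 11 + 5 + 15 = 31.
Best is node-J, node-F, and node-A with total throughput 31.

31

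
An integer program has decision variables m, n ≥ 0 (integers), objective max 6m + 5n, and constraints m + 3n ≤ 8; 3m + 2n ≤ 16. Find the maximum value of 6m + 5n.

30

The continuous relaxation peaks at (4.57, 1.14) with value 33.14; rounding to a feasible lattice point costs some objective.
(m,n)=(5,0): 1·5+3·0=5≤8, 3·5+2·0=15≤16, objective 30.
(m,n)=(4,1): 1·4+3·1=7≤8, 3·4+2·1=14≤16, objective 29.
(m,n)=(4,0): 1·4+3·0=4≤8, 3·4+2·0=12≤16, objective 24.
No feasible integer point exceeds 30.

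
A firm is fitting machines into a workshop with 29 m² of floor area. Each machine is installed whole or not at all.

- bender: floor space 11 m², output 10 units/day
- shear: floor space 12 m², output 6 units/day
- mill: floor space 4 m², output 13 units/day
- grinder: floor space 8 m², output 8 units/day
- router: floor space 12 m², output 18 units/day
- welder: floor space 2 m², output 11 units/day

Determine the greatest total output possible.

Allowing fractional choices, the relaxed optimum would be about 52.7, but machines are indivisible.
bender + mill + router + welder: floor space 11 + 4 + 12 + 2 = 29 ≤ 29, output 10 + 13 + 18 + 11 = 52.
mill + router + welder: floor space 4 + 12 + 2 = 18 ≤ 29, output 13 + 18 + 11 = 42.
mill + grinder + router + welder: floor space 4 + 8 + 12 + 2 = 26 ≤ 29, output 13 + 8 + 18 + 11 = 50.
Best is bender, mill, router, and welder with total output 52.

52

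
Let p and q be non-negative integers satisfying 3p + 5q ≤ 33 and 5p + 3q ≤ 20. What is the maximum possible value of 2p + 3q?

18

Relaxing integrality, the LP optimum is 19.81 at (p,q) = (0.0625, 6.56), which is not an integer point.
(p,q)=(0,6): 3·0+5·6=30≤33, 5·0+3·6=18≤20, objective 18.
(p,q)=(1,5): 3·1+5·5=28≤33, 5·1+3·5=20≤20, objective 17.
(p,q)=(0,5): 3·0+5·5=25≤33, 5·0+3·5=15≤20, objective 15.
The best lattice point is (0,6), giving 18.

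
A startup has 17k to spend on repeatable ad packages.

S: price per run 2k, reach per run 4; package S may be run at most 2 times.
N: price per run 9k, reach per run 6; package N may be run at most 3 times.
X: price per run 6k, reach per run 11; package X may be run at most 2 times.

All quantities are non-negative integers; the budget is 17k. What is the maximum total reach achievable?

30

S has the best ratio (4/2); taking only S gives at most 2×4 = 8 (stopped by the supply cap of 2).
Mixing does better — 2×S and 2×X: price 16 ≤ 17, reach 2·4 + 2·11 = 30.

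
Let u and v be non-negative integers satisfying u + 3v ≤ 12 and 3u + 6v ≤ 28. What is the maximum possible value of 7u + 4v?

(u,v)=(9,0) is feasible, giving 63.
(u,v)=(8,0) is feasible, giving 56.
No feasible integer point exceeds 63.

63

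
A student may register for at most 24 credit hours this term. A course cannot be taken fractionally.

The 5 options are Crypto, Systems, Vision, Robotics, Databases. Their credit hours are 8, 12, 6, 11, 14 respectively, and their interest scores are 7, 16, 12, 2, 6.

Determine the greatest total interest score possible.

28

Treat it as a binary knapsack problem.
Systems + Vision: credit hours 12 + 6 = 18 ≤ 24, interest score 16 + 12 = 28.
Crypto + Systems: credit hours 8 + 12 = 20 ≤ 24, interest score 7 + 16 = 23.
Best is Systems and Vision with total interest score 28.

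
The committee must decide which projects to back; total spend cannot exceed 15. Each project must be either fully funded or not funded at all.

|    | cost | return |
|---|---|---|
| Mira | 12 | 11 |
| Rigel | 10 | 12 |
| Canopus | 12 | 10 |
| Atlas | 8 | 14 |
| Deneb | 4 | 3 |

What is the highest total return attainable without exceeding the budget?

17

Take Atlas and Deneb: cost 8 + 4 = 12 ≤ 15, return 14 + 3 = 17.
No other feasible combination does better.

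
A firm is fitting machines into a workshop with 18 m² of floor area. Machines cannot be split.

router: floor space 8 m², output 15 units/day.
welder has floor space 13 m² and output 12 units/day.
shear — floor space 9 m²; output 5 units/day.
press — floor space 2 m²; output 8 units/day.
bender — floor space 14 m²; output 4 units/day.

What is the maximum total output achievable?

23

welder + press: floor space 13 + 2 = 15 ≤ 18, output 12 + 8 = 20.
router + shear: floor space 8 + 9 = 17 ≤ 18, output 15 + 5 = 20.
router + press: floor space 8 + 2 = 10 ≤ 18, output 15 + 8 = 23.
Best is router and press with total output 23.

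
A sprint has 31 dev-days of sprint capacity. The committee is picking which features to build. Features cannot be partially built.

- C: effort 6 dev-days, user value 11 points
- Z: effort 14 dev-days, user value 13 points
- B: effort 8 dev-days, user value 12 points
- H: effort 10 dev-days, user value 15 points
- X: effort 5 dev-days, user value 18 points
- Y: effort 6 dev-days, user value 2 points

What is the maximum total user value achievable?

56

Treat it as a binary knapsack problem.
C + B + H + X: effort 6 + 8 + 10 + 5 = 29 ≤ 31, user value 11 + 12 + 15 + 18 = 56.
B + H + X + Y: effort 8 + 10 + 5 + 6 = 29 ≤ 31, user value 12 + 15 + 18 + 2 = 47.
Best is C, B, H, and X with total user value 56.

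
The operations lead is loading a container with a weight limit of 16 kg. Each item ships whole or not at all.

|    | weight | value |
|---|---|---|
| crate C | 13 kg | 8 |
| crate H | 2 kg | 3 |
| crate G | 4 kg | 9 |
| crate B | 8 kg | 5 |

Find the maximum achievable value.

Treat it as a binary knapsack problem.
Allowing fractional choices, the relaxed optimum would be about 18.2, but items are indivisible.
crate G + crate B: weight 4 + 8 = 12 ≤ 16, value 9 + 5 = 14.
crate H + crate G + crate B: weight 2 + 4 + 8 = 14 ≤ 16, value 3 + 9 + 5 = 17.
Best is crate H, crate G, and crate B with total value 17.

17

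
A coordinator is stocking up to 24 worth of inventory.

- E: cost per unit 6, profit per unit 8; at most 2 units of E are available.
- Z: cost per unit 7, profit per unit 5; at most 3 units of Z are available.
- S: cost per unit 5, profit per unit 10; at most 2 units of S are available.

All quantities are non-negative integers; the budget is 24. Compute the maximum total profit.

S has the best ratio (10/5); taking only S gives at most 2×10 = 20 (stopped by the supply cap of 2).
Mixing does better — 2×E and 2×S: cost 22 ≤ 24, profit 2·8 + 2·10 = 36.

36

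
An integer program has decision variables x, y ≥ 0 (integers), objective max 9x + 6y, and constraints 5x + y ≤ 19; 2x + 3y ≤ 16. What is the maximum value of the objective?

The continuous relaxation peaks at (3.15, 3.23) with value 47.77; rounding to a feasible lattice point costs some objective.
(x,y)=(3,3): 5·3+1·3=18≤19, 2·3+3·3=15≤16, objective 45.
(x,y)=(2,4): 5·2+1·4=14≤19, 2·2+3·4=16≤16, objective 42.
(x,y)=(3,2): 5·3+1·2=17≤19, 2·3+3·2=12≤16, objective 39.
The best lattice point is (3,3), giving 45.

45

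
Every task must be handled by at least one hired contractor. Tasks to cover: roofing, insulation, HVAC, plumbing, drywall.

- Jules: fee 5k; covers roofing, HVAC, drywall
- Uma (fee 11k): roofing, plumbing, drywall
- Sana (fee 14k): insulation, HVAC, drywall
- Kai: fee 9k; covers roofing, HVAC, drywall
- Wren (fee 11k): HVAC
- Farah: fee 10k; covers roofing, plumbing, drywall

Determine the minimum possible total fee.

This is a weighted set-cover instance.
The greedy cost-per-new-task heuristic would pick Jules, Farah, and Sana for 29, but a cheaper cover exists.
Choose Sana and Farah: together they cover roofing, insulation, HVAC, plumbing, drywall — every task.
Total fee: 14 + 10 = 24.
No cover costs less than 24.

24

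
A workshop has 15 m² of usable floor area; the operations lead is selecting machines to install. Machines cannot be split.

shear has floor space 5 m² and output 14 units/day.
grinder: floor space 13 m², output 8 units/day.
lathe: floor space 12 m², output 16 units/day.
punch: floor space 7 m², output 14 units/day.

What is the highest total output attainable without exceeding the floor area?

28

lathe: floor space 12 ≤ 15, output 16.
shear: floor space 5 ≤ 15, output 14.
shear + punch: floor space 5 + 7 = 12 ≤ 15, output 14 + 14 = 28.
Best is shear and punch with total output 28.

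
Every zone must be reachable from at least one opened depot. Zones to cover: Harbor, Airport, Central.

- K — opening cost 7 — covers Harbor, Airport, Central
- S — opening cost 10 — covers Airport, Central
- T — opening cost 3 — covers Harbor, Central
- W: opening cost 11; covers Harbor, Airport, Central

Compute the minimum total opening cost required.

K alone covers Harbor, Airport, Central — every zone.
Total opening cost: 7.

7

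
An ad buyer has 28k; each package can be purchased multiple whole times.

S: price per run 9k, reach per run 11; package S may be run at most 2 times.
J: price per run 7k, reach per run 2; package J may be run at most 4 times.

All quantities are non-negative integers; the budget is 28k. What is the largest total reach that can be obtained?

24

This is a bounded integer knapsack.
2×S and 1×J: price 25 ≤ 28, reach 2·11 + 1·2 = 24.
2×S: price 18 ≤ 28, reach 2·11 = 22.
Best is 24.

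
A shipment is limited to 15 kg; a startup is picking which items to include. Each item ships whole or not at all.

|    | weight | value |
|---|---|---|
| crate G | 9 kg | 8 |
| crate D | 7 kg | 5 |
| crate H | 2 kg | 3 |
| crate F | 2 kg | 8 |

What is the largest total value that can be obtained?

19

crate G + crate H + crate F: weight 9 + 2 + 2 = 13 ≤ 15, value 8 + 3 + 8 = 19.
crate G + crate F: weight 9 + 2 = 11 ≤ 15, value 8 + 8 = 16.
Best is crate G, crate H, and crate F with total value 19.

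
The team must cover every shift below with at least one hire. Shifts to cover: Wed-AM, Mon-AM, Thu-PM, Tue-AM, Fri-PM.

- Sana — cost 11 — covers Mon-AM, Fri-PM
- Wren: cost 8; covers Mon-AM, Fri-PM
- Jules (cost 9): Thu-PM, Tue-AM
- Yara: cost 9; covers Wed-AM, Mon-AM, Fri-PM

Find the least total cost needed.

This is an integer covering problem.
Choose Jules and Yara: together they cover Wed-AM, Mon-AM, Thu-PM, Tue-AM, Fri-PM — every shift.
Total cost: 9 + 9 = 18.
No cover costs less than 18.

18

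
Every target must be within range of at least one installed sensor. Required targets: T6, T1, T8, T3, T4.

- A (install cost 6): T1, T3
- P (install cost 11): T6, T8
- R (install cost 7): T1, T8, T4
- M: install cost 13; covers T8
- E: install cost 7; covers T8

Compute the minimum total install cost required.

Choose A, P, and R: together they cover T6, T1, T8, T3, T4 — every target.
Total install cost: 6 + 11 + 7 = 24.

24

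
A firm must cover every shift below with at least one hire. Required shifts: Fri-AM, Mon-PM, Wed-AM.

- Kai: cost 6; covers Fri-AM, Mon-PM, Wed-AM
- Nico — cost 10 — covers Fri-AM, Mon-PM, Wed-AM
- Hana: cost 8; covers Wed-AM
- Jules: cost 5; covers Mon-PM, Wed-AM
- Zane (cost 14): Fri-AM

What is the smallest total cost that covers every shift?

Kai alone covers Fri-AM, Mon-PM, Wed-AM — every shift.
Total cost: 6.
No cover costs less than 6.

6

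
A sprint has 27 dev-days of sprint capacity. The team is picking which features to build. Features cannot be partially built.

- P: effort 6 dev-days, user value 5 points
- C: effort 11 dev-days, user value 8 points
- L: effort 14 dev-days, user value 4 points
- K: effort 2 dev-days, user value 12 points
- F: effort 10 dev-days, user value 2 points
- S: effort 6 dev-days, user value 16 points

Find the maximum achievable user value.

41

This is a 0-1 knapsack instance.
P + C + K + S: effort 6 + 11 + 2 + 6 = 25 ≤ 27, user value 5 + 8 + 12 + 16 = 41.
C + K + S: effort 11 + 2 + 6 = 19 ≤ 27, user value 8 + 12 + 16 = 36.
P + K + F + S: effort 6 + 2 + 10 + 6 = 24 ≤ 27, user value 5 + 12 + 2 + 16 = 35.
Best is P, C, K, and S with total user value 41.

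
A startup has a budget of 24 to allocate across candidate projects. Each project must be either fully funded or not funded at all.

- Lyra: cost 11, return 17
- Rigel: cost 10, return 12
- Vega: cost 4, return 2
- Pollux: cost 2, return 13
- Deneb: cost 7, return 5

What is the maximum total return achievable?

42

Take Lyra, Rigel, and Pollux: cost 11 + 10 + 2 = 23 ≤ 24, return 17 + 12 + 13 = 42.
No other feasible combination does better.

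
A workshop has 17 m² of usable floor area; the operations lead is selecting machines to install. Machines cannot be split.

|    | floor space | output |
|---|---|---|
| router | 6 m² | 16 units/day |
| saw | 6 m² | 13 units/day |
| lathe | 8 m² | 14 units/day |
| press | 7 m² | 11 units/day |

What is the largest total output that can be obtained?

router + press: floor space 6 + 7 = 13 ≤ 17, output 16 + 11 = 27.
router + saw: floor space 6 + 6 = 12 ≤ 17, output 16 + 13 = 29.
router + lathe: floor space 6 + 8 = 14 ≤ 17, output 16 + 14 = 30.
Best is router and lathe with total output 30.

30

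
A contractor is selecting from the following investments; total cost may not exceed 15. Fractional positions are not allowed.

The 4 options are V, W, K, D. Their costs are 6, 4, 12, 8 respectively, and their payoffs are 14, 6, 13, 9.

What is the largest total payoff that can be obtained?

23

This is an integer program with binary decision variables.
Allowing fractional choices, the relaxed optimum would be about 25.6, but investments are indivisible.
V + D: cost 6 + 8 = 14 ≤ 15, payoff 14 + 9 = 23.
V + W: cost 6 + 4 = 10 ≤ 15, payoff 14 + 6 = 20.
Best is V and D with total payoff 23.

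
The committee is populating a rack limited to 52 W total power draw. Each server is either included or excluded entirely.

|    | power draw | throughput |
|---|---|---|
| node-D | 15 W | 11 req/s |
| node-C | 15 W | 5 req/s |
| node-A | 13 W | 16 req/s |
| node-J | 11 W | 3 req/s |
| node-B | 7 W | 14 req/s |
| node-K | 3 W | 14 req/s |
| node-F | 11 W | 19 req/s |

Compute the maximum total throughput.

74

node-A + node-J + node-B + node-K + node-F: power draw 13 + 11 + 7 + 3 + 11 = 45 ≤ 52, throughput 16 + 3 + 14 + 14 + 19 = 66.
node-C + node-A + node-B + node-K + node-F: power draw 15 + 13 + 7 + 3 + 11 = 49 ≤ 52, throughput 5 + 16 + 14 + 14 + 19 = 68.
node-D + node-A + node-B + node-K + node-F: power draw 15 + 13 + 7 + 3 + 11 = 49 ≤ 52, throughput 11 + 16 + 14 + 14 + 19 = 74.
Best is node-D, node-A, node-B, node-K, and node-F with total throughput 74.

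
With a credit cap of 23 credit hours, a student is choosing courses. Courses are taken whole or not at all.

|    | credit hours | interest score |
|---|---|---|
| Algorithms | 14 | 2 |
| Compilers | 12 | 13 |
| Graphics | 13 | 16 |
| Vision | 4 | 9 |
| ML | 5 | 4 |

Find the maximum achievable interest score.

Take Graphics, Vision, and ML: credit hours 13 + 4 + 5 = 22 ≤ 23, interest score 16 + 9 + 4 = 29.
No other feasible combination does better.

29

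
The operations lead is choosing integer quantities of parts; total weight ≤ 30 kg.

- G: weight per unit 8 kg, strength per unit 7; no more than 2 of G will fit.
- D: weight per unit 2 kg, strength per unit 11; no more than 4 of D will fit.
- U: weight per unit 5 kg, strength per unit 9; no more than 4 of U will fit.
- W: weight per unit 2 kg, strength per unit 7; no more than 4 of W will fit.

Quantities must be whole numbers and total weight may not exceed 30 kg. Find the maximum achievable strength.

92

This is a bounded integer knapsack.
D has the best ratio (11/2); taking only D gives at most 4×11 = 44 (stopped by the supply cap of 4).
Mixing does better — 4×D, 3×U, and 3×W: weight 29 ≤ 30, strength 4·11 + 3·9 + 3·7 = 92.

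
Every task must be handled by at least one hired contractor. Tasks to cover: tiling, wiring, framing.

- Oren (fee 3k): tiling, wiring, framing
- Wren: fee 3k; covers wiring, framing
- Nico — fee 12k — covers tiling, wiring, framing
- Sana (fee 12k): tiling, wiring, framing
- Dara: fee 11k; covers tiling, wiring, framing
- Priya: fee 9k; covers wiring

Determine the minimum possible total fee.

3

Oren alone covers tiling, wiring, framing — every task.
Total fee: 3.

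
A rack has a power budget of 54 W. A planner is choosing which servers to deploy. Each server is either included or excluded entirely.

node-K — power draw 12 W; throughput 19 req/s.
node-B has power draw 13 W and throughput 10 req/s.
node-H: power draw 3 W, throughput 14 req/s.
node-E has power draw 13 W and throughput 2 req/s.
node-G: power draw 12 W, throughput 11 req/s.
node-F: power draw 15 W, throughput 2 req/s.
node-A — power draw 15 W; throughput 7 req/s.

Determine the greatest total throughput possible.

This is an integer program with binary decision variables.
Take node-K, node-B, node-H, node-E, and node-G: power draw 12 + 13 + 3 + 13 + 12 = 53 ≤ 54, throughput 19 + 10 + 14 + 2 + 11 = 56.
No other feasible combination does better.

56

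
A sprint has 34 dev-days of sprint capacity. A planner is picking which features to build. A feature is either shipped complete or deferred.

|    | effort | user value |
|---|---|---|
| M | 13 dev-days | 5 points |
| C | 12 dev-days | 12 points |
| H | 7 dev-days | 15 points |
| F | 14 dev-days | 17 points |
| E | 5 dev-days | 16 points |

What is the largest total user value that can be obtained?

48

Treat it as a binary knapsack problem.
Allowing fractional choices, the relaxed optimum would be about 56.0, but features are indivisible.
H + F + E: effort 7 + 14 + 5 = 26 ≤ 34, user value 15 + 17 + 16 = 48.
C + F + E: effort 12 + 14 + 5 = 31 ≤ 34, user value 12 + 17 + 16 = 45.
Best is H, F, and E with total user value 48.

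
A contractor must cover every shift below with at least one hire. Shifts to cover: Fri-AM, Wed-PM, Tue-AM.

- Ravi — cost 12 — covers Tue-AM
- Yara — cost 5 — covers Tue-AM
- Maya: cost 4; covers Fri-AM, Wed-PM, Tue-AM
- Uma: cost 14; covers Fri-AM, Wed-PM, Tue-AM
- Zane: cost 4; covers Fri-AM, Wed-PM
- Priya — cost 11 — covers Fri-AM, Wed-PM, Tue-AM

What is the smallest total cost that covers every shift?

Maya alone covers Fri-AM, Wed-PM, Tue-AM — every shift.
Total cost: 4.

4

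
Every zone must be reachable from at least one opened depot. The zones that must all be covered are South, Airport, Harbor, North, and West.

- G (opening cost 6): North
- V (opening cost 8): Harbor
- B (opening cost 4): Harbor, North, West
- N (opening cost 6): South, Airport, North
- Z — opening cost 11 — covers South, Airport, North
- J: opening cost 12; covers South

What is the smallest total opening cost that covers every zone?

Choose B and N: together they cover South, Airport, Harbor, North, West — every zone.
Total opening cost: 4 + 6 = 10.
No cover costs less than 10.

10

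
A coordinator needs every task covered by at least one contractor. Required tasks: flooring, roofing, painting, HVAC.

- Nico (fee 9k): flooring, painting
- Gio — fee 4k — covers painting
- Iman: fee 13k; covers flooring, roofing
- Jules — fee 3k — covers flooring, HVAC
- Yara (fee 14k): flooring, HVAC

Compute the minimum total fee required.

This is a weighted set-cover instance.
Choose Gio, Iman, and Jules: together they cover flooring, roofing, painting, HVAC — every task.
Total fee: 4 + 13 + 3 = 20.

20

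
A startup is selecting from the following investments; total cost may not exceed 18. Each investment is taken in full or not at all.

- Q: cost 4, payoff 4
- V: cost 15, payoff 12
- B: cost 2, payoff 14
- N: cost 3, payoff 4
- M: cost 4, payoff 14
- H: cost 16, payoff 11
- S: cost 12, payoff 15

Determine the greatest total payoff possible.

43

Take B, M, and S: cost 2 + 4 + 12 = 18 ≤ 18, payoff 14 + 14 + 15 = 43.
No other feasible combination does better.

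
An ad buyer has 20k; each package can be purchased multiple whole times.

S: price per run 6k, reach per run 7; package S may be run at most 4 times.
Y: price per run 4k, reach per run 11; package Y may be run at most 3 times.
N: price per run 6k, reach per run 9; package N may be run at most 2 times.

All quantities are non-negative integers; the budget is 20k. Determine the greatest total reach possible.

42

This is a bounded integer knapsack.
Y has the best ratio (11/4); taking only Y gives at most 3×11 = 33 (stopped by the supply cap of 3).
Mixing does better — 3×Y and 1×N: price 18 ≤ 20, reach 3·11 + 1·9 = 42.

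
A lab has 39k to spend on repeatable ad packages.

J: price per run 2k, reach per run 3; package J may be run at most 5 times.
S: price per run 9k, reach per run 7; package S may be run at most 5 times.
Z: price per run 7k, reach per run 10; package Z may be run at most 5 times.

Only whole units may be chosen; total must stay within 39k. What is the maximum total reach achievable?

This is a bounded integer knapsack.
Take 2×J and 5×Z: price 39 ≤ 39, reach 2·3 + 5·10 = 56.
No other integer combination yields more.

56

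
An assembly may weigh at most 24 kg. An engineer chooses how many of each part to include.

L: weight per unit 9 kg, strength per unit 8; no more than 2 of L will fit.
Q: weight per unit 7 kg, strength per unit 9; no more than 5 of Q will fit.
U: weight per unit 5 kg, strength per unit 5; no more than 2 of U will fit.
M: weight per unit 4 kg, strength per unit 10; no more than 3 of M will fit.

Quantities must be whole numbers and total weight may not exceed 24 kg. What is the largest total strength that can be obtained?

M has the best ratio (10/4); taking only M gives at most 3×10 = 30 (stopped by the supply cap of 3).
Mixing does better — 1×Q, 1×U, and 3×M: weight 24 ≤ 24, strength 1·9 + 1·5 + 3·10 = 44.

44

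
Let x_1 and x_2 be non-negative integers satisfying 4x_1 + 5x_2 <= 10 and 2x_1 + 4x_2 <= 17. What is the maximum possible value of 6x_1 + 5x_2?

12

The continuous relaxation peaks at (2.5, 0) with value 15.00; rounding to a feasible lattice point costs some objective.
(x_1,x_2)=(2,0): 4·2+5·0=8≤10, 2·2+4·0=4≤17, objective 12.
(x_1,x_2)=(1,1): 4·1+5·1=9≤10, 2·1+4·1=6≤17, objective 11.
(x_1,x_2)=(1,0): 4·1+5·0=4≤10, 2·1+4·0=2≤17, objective 6.
No feasible integer point exceeds 12.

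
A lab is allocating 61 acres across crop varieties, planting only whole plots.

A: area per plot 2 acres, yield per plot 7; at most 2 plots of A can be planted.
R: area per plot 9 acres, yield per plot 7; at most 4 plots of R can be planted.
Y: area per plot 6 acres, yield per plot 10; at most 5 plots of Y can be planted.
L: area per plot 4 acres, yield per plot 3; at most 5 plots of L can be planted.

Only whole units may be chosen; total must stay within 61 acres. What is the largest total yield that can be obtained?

Take 2×A, 3×R, and 5×Y: area 61 ≤ 61, yield 2·7 + 3·7 + 5·10 = 85.
A has the best ratio (7/2) and is taken to its limit of 2; remaining capacity is filled optimally with the others.

85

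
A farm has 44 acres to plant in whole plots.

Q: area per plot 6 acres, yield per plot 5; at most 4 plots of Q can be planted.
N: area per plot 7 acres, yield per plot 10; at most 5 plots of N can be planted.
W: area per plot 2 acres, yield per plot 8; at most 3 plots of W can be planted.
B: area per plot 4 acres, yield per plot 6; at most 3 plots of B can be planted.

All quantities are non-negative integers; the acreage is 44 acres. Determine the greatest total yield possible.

W has the best ratio (8/2); taking only W gives at most 3×8 = 24 (stopped by the supply cap of 3).
Mixing does better — 4×N, 3×W, and 2×B: area 42 ≤ 44, yield 4·10 + 3·8 + 2·6 = 76.

76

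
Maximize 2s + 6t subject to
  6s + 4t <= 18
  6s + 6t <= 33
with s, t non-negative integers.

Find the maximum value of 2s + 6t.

24

The continuous relaxation peaks at (0, 4.5) with value 27.00; rounding to a feasible lattice point costs some objective.
(s,t)=(0,4) is feasible, giving 24.
(s,t)=(1,3) is feasible, giving 20.
(s,t)=(0,3) is feasible, giving 18.
The best lattice point is (0,4), giving 24.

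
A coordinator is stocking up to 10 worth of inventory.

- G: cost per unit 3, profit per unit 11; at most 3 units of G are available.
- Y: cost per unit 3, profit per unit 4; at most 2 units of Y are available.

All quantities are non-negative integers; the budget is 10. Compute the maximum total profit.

G has the best ratio (11/3); taking only G gives at most 3×11 = 33 (stopped by the cost limit).
Optimal: 3×G: cost 9 ≤ 10, profit 3·11 = 33.

33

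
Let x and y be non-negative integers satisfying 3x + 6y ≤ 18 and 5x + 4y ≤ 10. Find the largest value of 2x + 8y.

16

The continuous relaxation peaks at (0, 2.5) with value 20.00; rounding to a feasible lattice point costs some objective.
(x,y)=(0,2): 3·0+6·2=12≤18, 5·0+4·2=8≤10, objective 16.
(x,y)=(1,1): 3·1+6·1=9≤18, 5·1+4·1=9≤10, objective 10.
(x,y)=(0,1): 3·0+6·1=6≤18, 5·0+4·1=4≤10, objective 8.
No feasible integer point exceeds 16.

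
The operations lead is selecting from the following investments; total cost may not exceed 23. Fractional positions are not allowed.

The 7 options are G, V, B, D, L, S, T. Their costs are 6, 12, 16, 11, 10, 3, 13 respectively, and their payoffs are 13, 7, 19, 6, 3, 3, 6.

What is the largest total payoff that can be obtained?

Take G and B: cost 6 + 16 = 22 ≤ 23, payoff 13 + 19 = 32.
No other feasible combination does better.

32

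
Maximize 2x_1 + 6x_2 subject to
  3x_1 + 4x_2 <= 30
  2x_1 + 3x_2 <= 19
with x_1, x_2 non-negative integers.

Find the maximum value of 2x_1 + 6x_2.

(x_1,x_2)=(0,6): 3·0+4·6=24≤30, 2·0+3·6=18≤19, objective 36.
(x_1,x_2)=(1,5): 3·1+4·5=23≤30, 2·1+3·5=17≤19, objective 32.
(x_1,x_2)=(0,5): 3·0+4·5=20≤30, 2·0+3·5=15≤19, objective 30.
No feasible integer point exceeds 36.

36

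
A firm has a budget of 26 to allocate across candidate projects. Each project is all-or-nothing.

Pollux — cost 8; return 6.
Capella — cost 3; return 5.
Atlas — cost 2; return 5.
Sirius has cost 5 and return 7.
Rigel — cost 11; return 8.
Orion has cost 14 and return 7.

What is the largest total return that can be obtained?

26

Allowing fractional choices, the relaxed optimum would be about 28.8, but projects are indivisible.
Pollux + Atlas + Sirius + Rigel: cost 8 + 2 + 5 + 11 = 26 ≤ 26, return 6 + 5 + 7 + 8 = 26.
Capella + Atlas + Sirius + Rigel: cost 3 + 2 + 5 + 11 = 21 ≤ 26, return 5 + 5 + 7 + 8 = 25.
Best is Pollux, Atlas, Sirius, and Rigel with total return 26.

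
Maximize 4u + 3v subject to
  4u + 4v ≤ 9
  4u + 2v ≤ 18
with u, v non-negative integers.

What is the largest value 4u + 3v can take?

8

The continuous relaxation peaks at (2.25, 0) with value 9.00; rounding to a feasible lattice point costs some objective.
(u,v)=(2,0): 4·2+4·0=8≤9, 4·2+2·0=8≤18, objective 8.
(u,v)=(1,1): 4·1+4·1=8≤9, 4·1+2·1=6≤18, objective 7.
Maximum is 8 at (u,v)=(2,0).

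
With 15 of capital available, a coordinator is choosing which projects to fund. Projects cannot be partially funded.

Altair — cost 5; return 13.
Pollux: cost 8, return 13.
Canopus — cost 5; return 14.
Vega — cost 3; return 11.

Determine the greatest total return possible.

This is a 0-1 knapsack instance.
Altair + Canopus + Vega: cost 5 + 5 + 3 = 13 ≤ 15, return 13 + 14 + 11 = 38.
Altair + Canopus: cost 5 + 5 = 10 ≤ 15, return 13 + 14 = 27.
Best is Altair, Canopus, and Vega with total return 38.

38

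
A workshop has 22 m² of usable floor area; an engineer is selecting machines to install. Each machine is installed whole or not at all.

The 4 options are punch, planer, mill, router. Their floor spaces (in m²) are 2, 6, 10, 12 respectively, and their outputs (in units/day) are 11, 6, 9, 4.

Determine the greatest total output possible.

26

This is an integer program with binary decision variables.
Allowing fractional choices, the relaxed optimum would be about 27.3, but machines are indivisible.
punch + planer + mill: floor space 2 + 6 + 10 = 18 ≤ 22, output 11 + 6 + 9 = 26.
punch + planer + router: floor space 2 + 6 + 12 = 20 ≤ 22, output 11 + 6 + 4 = 21.
punch + mill: floor space 2 + 10 = 12 ≤ 22, output 11 + 9 = 20.
Best is punch, planer, and mill with total output 26.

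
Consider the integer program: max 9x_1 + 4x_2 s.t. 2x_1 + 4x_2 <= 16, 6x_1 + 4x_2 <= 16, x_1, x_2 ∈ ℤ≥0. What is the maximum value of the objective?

(x_1,x_2)=(2,1) is feasible, giving 22.
(x_1,x_2)=(2,0) is feasible, giving 18.
(x_1,x_2)=(1,2) is feasible, giving 17.
The best lattice point is (2,1), giving 22.

22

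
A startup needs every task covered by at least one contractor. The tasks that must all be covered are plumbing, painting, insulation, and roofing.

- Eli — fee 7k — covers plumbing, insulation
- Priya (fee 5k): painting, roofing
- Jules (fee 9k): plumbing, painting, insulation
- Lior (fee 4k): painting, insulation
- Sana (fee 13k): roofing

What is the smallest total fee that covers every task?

12

This is an integer covering problem.
The greedy cost-per-new-task heuristic would pick Lior, Priya, and Eli for 16, but a cheaper cover exists.
Choose Eli and Priya: together they cover plumbing, painting, insulation, roofing — every task.
Total fee: 7 + 5 = 12.
No cover costs less than 12.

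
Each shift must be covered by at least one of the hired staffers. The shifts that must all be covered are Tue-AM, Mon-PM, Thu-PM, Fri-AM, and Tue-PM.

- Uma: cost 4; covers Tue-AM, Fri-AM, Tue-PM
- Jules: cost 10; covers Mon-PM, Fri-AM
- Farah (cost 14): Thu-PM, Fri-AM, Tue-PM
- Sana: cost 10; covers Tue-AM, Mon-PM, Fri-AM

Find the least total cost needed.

The greedy cost-per-new-shift heuristic would pick Uma, Jules, and Farah for 28, but a cheaper cover exists.
Choose Farah and Sana: together they cover Tue-AM, Mon-PM, Thu-PM, Fri-AM, Tue-PM — every shift.
Total cost: 14 + 10 = 24.
No cover costs less than 24.

24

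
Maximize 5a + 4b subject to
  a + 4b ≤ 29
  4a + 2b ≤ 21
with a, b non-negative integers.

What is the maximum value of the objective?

34

(a,b)=(2,6): 1·2+4·6=26≤29, 4·2+2·6=20≤21, objective 34.
(a,b)=(1,7): 1·1+4·7=29≤29, 4·1+2·7=18≤21, objective 33.
Maximum is 34 at (a,b)=(2,6).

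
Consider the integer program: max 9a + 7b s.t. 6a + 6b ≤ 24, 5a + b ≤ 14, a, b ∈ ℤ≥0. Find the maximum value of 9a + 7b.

32

(a,b)=(2,2): 6·2+6·2=24≤24, 5·2+1·2=12≤14, objective 32.
(a,b)=(1,3): 6·1+6·3=24≤24, 5·1+1·3=8≤14, objective 30.
(a,b)=(2,1): 6·2+6·1=18≤24, 5·2+1·1=11≤14, objective 25.
(a,b)=(1,2): 6·1+6·2=18≤24, 5·1+1·2=7≤14, objective 23.
No feasible integer point exceeds 32.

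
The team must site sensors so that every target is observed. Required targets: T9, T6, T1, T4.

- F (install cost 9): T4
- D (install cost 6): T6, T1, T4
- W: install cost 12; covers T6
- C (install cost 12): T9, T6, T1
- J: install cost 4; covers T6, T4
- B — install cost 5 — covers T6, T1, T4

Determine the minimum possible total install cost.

The greedy cost-per-new-target heuristic would pick B and C for 17, but a cheaper cover exists.
Choose C and J: together they cover T9, T6, T1, T4 — every target.
Total install cost: 12 + 4 = 16.
No cover costs less than 16.

16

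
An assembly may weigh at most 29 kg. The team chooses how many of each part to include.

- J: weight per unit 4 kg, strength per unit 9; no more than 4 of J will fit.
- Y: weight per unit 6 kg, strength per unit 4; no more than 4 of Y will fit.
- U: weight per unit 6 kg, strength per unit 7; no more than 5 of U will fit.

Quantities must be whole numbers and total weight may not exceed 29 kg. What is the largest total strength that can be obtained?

50

Take 4×J and 2×U: weight 28 ≤ 29, strength 4·9 + 2·7 = 50.
J has the best ratio (9/4) and is taken to its limit of 4; remaining capacity is filled optimally with the others.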